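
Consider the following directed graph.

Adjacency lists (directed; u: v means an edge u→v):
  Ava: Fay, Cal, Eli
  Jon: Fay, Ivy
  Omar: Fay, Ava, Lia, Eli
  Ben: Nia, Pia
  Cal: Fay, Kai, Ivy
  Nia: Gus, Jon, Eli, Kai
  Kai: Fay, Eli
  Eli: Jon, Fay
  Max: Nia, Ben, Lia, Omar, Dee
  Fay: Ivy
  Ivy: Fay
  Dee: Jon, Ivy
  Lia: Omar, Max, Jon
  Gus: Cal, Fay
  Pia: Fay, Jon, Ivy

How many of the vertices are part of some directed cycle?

A vertex is on a directed cycle iff it belongs to a strongly connected component of size ≥ 2 (or has a self-loop).
The vertices on cycles are {Fay, Ivy, Lia, Max, Omar} — 5 in total.

5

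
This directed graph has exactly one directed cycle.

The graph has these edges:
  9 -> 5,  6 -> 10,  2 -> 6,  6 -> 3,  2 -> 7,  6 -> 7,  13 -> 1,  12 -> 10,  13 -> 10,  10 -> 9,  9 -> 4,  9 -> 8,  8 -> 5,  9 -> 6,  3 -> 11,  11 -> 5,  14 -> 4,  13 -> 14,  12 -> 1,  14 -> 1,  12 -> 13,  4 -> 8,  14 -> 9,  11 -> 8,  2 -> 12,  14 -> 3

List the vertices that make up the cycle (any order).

DFS with gray/black marking from 6:
6 gray
  10 gray
    9 gray
      5 gray
      5 black
      9→6: 6 is gray → back edge
Back edge closes the cycle 6 → 10 → 9 → 6; its vertices are {6, 9, 10}.

6, 9, 10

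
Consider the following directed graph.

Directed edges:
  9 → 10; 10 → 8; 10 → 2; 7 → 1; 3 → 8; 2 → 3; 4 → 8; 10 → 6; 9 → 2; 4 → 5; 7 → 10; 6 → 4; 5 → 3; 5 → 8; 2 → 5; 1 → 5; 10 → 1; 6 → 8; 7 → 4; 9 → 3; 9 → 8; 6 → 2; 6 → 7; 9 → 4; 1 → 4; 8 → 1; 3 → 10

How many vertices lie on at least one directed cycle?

A vertex is on a directed cycle iff it belongs to a strongly connected component of size ≥ 2 (or has a self-loop).
The vertices on cycles are {1, 2, 3, 4, 5, 6, 7, 8, 10} — 9 in total.

9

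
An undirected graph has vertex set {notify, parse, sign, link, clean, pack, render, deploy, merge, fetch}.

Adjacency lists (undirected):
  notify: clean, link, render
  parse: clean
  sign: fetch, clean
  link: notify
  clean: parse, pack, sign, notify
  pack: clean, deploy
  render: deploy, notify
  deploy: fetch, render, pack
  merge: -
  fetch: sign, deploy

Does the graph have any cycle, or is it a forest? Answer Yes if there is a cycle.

DFS, tracking each vertex's parent; an edge to a visited non-parent vertex closes a cycle.
Start from render:
visit render (parent –)
  visit deploy (parent render)
    visit fetch (parent deploy)
      visit sign (parent fetch)
        sign–fetch: parent, skip
        visit clean (parent sign)
          visit parse (parent clean)
            parse–clean: parent, skip
          visit pack (parent clean)
            pack–clean: parent, skip
            pack–deploy: deploy visited and ≠ parent → cycle
Cycle: deploy – fetch – sign – clean – pack – deploy.

Yes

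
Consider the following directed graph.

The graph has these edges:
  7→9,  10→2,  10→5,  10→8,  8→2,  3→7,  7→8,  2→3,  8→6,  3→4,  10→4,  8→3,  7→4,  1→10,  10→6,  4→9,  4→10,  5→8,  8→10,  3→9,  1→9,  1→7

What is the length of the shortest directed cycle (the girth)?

2

For each vertex v, BFS finds the shortest path from v back to v.
The shortest such closed walk is 10 → 8 → 10, length 2.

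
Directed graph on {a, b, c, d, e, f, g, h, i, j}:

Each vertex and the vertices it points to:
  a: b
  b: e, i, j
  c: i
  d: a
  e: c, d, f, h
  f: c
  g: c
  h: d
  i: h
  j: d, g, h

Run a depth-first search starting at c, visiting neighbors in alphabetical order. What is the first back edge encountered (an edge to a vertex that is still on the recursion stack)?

DFS from c (visiting neighbors in alphabetical order); mark gray on enter, black on exit:
c gray
  i gray
    h gray
      d gray
        a gray
          b gray
            e gray
              e→c: c is gray → back edge
First back edge: e → c.

e->c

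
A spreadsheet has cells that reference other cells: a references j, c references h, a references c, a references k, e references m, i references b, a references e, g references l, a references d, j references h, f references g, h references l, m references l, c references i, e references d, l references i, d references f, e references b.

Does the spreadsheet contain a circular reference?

DFS with white/gray/black marking, starting from g:
g gray
  l gray
    i gray
      b gray
      b black
    i black
  l black
g black
a gray
  k gray
  k black
  j gray
    h gray
      h→l: l black — skip
    h black
  j black
  d gray
    f gray
      f→g: g black — skip
    f black
  d black
  e gray
    e→b: b black — skip
    m gray
      m→l: l black — skip
    m black
    e→d: d black — skip
  e black
  c gray
    c→h: h black — skip
    c→i: i black — skip
  c black
a black
Every edge goes to a white or black vertex — no back edge, so the graph is acyclic.

No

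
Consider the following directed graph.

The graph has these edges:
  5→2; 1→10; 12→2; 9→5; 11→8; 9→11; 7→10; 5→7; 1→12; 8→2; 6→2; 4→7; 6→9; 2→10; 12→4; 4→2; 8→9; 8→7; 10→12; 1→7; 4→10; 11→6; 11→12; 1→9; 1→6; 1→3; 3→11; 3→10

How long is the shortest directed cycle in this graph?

For each vertex v, BFS finds the shortest path from v back to v.
The shortest such closed walk is 6 → 9 → 11 → 6, length 3.

3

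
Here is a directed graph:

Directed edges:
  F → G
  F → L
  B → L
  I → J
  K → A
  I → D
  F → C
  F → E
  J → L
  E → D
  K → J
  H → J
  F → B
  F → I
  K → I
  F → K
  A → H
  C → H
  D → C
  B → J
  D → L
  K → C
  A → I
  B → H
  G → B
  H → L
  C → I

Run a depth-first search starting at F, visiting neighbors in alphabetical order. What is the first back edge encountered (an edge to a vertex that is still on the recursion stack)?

D->C

DFS from F (visiting neighbors in alphabetical order); mark gray on enter, black on exit:
F gray
  B gray
    H gray
      J gray
        L gray
        L black
      J black
      H→L: L black — skip
    H black
    B→J: J black — skip
    B→L: L black — skip
  B black
  C gray
    C→H: H black — skip
    I gray
      D gray
        D→C: C is gray → back edge
First back edge: D → C.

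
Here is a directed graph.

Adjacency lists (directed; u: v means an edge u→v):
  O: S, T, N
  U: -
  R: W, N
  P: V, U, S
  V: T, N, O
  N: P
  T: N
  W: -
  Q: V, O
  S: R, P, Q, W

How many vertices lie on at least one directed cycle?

8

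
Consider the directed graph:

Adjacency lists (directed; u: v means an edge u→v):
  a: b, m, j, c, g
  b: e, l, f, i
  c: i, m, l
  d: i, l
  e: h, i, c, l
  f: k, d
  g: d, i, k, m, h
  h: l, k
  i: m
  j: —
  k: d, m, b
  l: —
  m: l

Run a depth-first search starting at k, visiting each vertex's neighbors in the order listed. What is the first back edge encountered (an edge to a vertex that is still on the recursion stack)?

h->k

DFS from k (visiting each vertex's neighbors in the order listed); mark gray on enter, black on exit:
k gray
  d gray
    i gray
      m gray
        l gray
        l black
      m black
    i black
    d→l: l black — skip
  d black
  k→m: m black — skip
  b gray
    e gray
      h gray
        h→l: l black — skip
        h→k: k is gray → back edge
First back edge: h → k.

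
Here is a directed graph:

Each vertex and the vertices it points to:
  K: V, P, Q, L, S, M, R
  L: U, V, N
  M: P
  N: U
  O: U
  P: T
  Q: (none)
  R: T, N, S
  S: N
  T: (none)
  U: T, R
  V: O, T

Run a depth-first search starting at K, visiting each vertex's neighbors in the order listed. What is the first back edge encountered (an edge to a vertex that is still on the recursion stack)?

N→U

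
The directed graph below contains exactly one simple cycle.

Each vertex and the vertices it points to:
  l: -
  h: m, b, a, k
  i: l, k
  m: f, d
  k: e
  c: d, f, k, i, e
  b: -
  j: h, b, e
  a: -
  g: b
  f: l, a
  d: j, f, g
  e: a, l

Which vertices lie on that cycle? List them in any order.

d, h, j, m

DFS with gray/black marking from d:
d gray
  j gray
    h gray
      m gray
        f gray
          l gray
          l black
          a gray
          a black
        f black
        m→d: d is gray → back edge
Back edge closes the cycle d → j → h → m → d; its vertices are {d, h, j, m}.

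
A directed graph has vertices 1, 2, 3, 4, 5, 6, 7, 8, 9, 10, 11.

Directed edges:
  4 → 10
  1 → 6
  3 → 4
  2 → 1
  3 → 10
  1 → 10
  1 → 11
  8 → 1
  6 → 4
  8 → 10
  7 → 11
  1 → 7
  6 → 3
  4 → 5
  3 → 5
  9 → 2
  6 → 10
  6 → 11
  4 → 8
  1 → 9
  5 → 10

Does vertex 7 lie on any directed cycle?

No

7 lies on a cycle iff there is a path from 7 back to itself.
Exploring from 7, it never reaches itself; equivalently, its strongly connected component is a singleton.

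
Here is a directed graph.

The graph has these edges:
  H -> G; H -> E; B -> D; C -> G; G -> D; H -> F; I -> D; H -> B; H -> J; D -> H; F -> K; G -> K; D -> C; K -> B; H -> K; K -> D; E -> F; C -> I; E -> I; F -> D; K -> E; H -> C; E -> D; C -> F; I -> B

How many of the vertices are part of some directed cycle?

A vertex is on a directed cycle iff it belongs to a strongly connected component of size ≥ 2 (or has a self-loop).
The vertices on cycles are {B, C, D, E, F, G, H, I, K} — 9 in total.

9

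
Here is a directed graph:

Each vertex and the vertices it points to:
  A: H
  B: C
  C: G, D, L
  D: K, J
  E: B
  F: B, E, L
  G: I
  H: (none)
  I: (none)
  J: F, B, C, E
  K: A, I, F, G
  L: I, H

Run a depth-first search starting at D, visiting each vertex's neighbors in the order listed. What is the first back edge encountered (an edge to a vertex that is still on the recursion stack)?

C->D

DFS from D (visiting each vertex's neighbors in the order listed); mark gray on enter, black on exit:
D gray
  K gray
    A gray
      H gray
      H black
    A black
    I gray
    I black
    F gray
      B gray
        C gray
          G gray
            G→I: I black — skip
          G black
          C→D: D is gray → back edge
First back edge: C → D.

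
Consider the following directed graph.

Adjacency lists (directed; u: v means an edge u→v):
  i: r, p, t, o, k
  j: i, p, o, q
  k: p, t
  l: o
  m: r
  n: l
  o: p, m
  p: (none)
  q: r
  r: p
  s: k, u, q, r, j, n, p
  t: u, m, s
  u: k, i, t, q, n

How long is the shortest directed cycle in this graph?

2

For each vertex v, BFS finds the shortest path from v back to v.
The shortest such closed walk is u → t → u, length 2.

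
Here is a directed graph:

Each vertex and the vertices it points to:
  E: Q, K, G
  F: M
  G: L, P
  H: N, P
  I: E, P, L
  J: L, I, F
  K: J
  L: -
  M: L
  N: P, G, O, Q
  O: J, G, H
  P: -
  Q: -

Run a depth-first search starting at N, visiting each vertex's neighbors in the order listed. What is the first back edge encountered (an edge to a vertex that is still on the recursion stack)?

K→J

DFS from N (visiting each vertex's neighbors in the order listed); mark gray on enter, black on exit:
N gray
  P gray
  P black
  G gray
    L gray
    L black
    G→P: P black — skip
  G black
  O gray
    J gray
      J→L: L black — skip
      I gray
        E gray
          Q gray
          Q black
          K gray
            K→J: J is gray → back edge
First back edge: K → J.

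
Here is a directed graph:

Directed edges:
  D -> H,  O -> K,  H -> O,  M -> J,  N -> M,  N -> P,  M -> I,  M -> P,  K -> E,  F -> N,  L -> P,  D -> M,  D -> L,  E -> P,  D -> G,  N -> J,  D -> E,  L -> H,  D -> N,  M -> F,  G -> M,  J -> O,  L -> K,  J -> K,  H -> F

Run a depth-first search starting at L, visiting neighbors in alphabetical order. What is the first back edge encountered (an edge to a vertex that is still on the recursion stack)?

M→F

DFS from L (visiting neighbors in alphabetical order); mark gray on enter, black on exit:
L gray
  H gray
    F gray
      N gray
        J gray
          K gray
            E gray
              P gray
              P black
            E black
          K black
          O gray
            O→K: K black — skip
          O black
        J black
        M gray
          M→F: F is gray → back edge
First back edge: M → F.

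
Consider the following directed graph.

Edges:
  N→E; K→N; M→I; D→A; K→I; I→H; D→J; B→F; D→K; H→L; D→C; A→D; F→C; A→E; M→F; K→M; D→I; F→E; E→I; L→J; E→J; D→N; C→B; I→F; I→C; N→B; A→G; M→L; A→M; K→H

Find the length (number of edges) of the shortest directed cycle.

For each vertex v, BFS finds the shortest path from v back to v.
The shortest such closed walk is A → D → A, length 2.

2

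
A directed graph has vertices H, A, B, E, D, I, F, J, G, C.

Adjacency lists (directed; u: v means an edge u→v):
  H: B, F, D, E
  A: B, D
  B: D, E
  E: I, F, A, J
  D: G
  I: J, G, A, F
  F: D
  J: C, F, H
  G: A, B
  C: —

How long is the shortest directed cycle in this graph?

3

For each vertex v, BFS finds the shortest path from v back to v.
The shortest such closed walk is J → H → E → J, length 3.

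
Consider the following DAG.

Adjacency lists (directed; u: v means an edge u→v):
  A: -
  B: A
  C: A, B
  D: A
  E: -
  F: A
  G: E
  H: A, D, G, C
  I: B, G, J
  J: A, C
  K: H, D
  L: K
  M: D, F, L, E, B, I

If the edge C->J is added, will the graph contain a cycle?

Adding C→J creates a cycle iff J can already reach C.
Path from J: J → C.
So J → … → C → J is a cycle.

Yes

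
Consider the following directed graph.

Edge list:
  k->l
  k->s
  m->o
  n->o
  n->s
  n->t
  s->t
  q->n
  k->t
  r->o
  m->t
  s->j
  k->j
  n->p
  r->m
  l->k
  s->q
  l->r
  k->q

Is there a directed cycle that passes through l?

Yes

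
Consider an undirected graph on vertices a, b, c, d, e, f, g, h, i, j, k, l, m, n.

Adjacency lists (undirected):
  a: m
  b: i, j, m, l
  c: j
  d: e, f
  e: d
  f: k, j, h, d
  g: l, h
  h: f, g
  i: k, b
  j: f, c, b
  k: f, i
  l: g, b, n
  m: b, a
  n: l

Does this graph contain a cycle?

DFS, tracking each vertex's parent; an edge to a visited non-parent vertex closes a cycle.
Start from k:
visit k (parent –)
  visit f (parent k)
    f–k: parent, skip
    visit j (parent f)
      j–f: parent, skip
      visit c (parent j)
        c–j: parent, skip
      visit b (parent j)
        visit i (parent b)
          i–k: k visited and ≠ parent → cycle
Cycle: k – f – j – b – i – k.

Yes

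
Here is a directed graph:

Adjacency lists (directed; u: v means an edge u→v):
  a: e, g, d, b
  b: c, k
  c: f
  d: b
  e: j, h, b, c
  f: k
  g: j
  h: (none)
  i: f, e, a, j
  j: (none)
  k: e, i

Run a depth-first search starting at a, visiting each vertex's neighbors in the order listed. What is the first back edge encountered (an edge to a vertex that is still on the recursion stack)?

DFS from a (visiting each vertex's neighbors in the order listed); mark gray on enter, black on exit:
a gray
  e gray
    j gray
    j black
    h gray
    h black
    b gray
      c gray
        f gray
          k gray
            k→e: e is gray → back edge
First back edge: k → e.

k->e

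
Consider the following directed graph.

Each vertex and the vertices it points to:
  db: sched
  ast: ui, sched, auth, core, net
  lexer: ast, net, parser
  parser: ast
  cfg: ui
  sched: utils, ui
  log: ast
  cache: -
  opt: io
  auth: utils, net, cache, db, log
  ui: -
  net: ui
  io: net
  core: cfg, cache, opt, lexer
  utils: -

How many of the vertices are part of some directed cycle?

6

A vertex is on a directed cycle iff it belongs to a strongly connected component of size ≥ 2 (or has a self-loop).
The vertices on cycles are {ast, log, auth, core, lexer, parser} — 6 in total.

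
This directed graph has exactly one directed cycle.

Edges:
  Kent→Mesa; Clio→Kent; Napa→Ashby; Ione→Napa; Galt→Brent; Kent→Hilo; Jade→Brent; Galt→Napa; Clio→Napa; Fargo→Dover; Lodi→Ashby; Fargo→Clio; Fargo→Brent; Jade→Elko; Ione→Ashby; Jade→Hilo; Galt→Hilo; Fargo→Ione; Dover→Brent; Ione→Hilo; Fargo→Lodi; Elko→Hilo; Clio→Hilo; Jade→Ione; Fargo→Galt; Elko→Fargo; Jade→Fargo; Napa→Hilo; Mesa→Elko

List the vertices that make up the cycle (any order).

DFS with gray/black marking from Fargo:
Fargo gray
  Dover gray
    Brent gray
    Brent black
  Dover black
  Ione gray
    Hilo gray
    Hilo black
    Napa gray
      Ashby gray
      Ashby black
      Napa→Hilo: Hilo black — skip
    Napa black
    Ione→Ashby: Ashby black — skip
  Ione black
  Lodi gray
    Lodi→Ashby: Ashby black — skip
  Lodi black
  Fargo→Brent: Brent black — skip
  Galt gray
    Galt→Napa: Napa black — skip
    Galt→Hilo: Hilo black — skip
    Galt→Brent: Brent black — skip
  Galt black
  Clio gray
    Clio→Napa: Napa black — skip
    Clio→Hilo: Hilo black — skip
    Kent gray
      Mesa gray
        Elko gray
          Elko→Fargo: Fargo is gray → back edge
Back edge closes the cycle Fargo → Clio → Kent → Mesa → Elko → Fargo; its vertices are {Clio, Elko, Kent, Mesa, Fargo}.

Clio, Elko, Kent, Mesa, Fargo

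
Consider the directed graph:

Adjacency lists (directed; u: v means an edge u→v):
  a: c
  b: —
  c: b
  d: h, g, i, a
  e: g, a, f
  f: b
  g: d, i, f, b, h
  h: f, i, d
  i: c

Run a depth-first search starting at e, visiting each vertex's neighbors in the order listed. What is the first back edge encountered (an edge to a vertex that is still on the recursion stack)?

h→d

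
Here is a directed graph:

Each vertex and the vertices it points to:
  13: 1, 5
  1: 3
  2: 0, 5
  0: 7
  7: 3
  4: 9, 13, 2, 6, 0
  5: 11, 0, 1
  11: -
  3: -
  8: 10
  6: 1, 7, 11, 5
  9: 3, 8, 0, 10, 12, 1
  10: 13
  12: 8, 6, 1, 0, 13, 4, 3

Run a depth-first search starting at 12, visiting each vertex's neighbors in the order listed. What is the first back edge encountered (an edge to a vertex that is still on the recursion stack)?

9→12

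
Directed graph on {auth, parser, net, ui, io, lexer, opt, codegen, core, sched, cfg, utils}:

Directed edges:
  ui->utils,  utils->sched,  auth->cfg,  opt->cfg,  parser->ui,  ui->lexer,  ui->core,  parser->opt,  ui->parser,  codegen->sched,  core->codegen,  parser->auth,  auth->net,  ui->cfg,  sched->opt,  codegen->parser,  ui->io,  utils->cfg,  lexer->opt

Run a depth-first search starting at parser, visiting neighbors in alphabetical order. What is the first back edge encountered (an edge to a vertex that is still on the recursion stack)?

DFS from parser (visiting neighbors in alphabetical order); mark gray on enter, black on exit:
parser gray
  auth gray
    cfg gray
    cfg black
    net gray
    net black
  auth black
  opt gray
    opt→cfg: cfg black — skip
  opt black
  ui gray
    ui→cfg: cfg black — skip
    core gray
      codegen gray
        codegen→parser: parser is gray → back edge
First back edge: codegen → parser.

codegen→parser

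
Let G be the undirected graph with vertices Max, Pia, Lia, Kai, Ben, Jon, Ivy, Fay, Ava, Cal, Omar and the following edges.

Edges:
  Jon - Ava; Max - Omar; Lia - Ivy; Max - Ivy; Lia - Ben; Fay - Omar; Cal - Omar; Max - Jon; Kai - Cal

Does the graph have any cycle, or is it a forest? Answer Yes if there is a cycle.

No

DFS, tracking each vertex's parent; an edge to a visited non-parent vertex closes a cycle.
Start from Lia:
visit Lia (parent –)
  visit Ben (parent Lia)
    Ben–Lia: parent, skip
  visit Ivy (parent Lia)
    Ivy–Lia: parent, skip
    visit Max (parent Ivy)
      visit Jon (parent Max)
        visit Ava (parent Jon)
          Ava–Jon: parent, skip
        Jon–Max: parent, skip
      Max–Ivy: parent, skip
      visit Omar (parent Max)
        visit Fay (parent Omar)
          Fay–Omar: parent, skip
        visit Cal (parent Omar)
          visit Kai (parent Cal)
            Kai–Cal: parent, skip
          Cal–Omar: parent, skip
        Omar–Max: parent, skip
visit Pia (parent –)
No non-parent visited neighbor found — the graph is a forest.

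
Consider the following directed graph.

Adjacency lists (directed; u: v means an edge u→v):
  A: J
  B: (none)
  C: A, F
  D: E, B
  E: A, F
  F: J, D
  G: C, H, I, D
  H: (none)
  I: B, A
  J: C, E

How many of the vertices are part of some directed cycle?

A vertex is on a directed cycle iff it belongs to a strongly connected component of size ≥ 2 (or has a self-loop).
The vertices on cycles are {A, C, D, E, F, J} — 6 in total.

6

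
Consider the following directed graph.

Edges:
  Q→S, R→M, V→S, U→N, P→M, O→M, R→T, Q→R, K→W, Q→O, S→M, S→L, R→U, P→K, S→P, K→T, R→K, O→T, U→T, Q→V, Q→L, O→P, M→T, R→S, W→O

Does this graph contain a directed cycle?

Yes

DFS with white/gray/black marking, starting from O:
O gray
  T gray
  T black
  P gray
    K gray
      W gray
        W→O: O is gray → back edge
Back edge found, so a cycle exists: O → P → K → W → O.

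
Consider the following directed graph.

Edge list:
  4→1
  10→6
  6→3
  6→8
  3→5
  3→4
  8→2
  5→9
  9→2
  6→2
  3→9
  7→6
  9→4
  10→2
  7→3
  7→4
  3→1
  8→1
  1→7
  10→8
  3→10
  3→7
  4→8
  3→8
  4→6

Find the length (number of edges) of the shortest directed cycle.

2

For each vertex v, BFS finds the shortest path from v back to v.
The shortest such closed walk is 3 → 7 → 3, length 2.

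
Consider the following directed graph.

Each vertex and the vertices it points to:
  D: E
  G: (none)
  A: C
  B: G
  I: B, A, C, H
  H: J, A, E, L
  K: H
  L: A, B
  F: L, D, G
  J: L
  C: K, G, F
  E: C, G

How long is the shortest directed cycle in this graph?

For each vertex v, BFS finds the shortest path from v back to v.
The shortest such closed walk is H → A → C → K → H, length 4.

4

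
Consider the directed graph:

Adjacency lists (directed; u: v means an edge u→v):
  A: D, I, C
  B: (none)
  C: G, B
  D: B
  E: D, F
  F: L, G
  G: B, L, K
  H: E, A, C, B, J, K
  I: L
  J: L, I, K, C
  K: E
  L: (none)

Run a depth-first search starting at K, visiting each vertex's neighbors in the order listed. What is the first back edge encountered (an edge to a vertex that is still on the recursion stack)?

G→K

DFS from K (visiting each vertex's neighbors in the order listed); mark gray on enter, black on exit:
K gray
  E gray
    D gray
      B gray
      B black
    D black
    F gray
      L gray
      L black
      G gray
        G→B: B black — skip
        G→L: L black — skip
        G→K: K is gray → back edge
First back edge: G → K.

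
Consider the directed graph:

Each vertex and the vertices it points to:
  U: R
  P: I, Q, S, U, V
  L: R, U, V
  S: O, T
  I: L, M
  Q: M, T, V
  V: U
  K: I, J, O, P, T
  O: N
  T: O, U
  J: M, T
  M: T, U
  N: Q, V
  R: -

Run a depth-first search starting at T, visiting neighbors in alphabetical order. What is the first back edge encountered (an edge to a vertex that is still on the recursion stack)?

M->T

DFS from T (visiting neighbors in alphabetical order); mark gray on enter, black on exit:
T gray
  O gray
    N gray
      Q gray
        M gray
          M→T: T is gray → back edge
First back edge: M → T.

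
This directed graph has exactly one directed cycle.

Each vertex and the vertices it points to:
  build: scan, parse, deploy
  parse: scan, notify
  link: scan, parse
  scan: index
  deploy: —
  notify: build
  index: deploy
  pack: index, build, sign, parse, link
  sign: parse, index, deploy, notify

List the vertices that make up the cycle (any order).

build, parse, notify

DFS with gray/black marking from notify:
notify gray
  build gray
    scan gray
      index gray
        deploy gray
        deploy black
      index black
    scan black
    parse gray
      parse→scan: scan black — skip
      parse→notify: notify is gray → back edge
Back edge closes the cycle notify → build → parse → notify; its vertices are {build, parse, notify}.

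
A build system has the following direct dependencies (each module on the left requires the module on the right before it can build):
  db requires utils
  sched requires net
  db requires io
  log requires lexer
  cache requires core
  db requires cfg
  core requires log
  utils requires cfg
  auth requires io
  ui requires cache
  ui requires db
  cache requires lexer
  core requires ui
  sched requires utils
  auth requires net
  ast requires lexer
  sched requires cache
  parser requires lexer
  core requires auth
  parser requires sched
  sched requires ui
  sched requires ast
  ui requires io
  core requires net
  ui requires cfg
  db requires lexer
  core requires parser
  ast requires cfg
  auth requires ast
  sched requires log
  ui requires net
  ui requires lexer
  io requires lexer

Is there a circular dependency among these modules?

Yes

DFS with white/gray/black marking, starting from ui:
ui gray
  net gray
  net black
  io gray
    lexer gray
    lexer black
  io black
  cfg gray
  cfg black
  db gray
    db→lexer: lexer black — skip
    utils gray
      utils→cfg: cfg black — skip
    utils black
    db→cfg: cfg black — skip
    db→io: io black — skip
  db black
  cache gray
    core gray
      parser gray
        sched gray
          sched→cache: cache is gray → back edge
Back edge found, so a cycle exists: cache → core → parser → sched → cache.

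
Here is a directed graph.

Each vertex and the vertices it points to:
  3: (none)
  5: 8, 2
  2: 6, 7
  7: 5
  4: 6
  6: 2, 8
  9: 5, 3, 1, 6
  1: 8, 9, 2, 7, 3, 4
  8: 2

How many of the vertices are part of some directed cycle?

7

A vertex is on a directed cycle iff it belongs to a strongly connected component of size ≥ 2 (or has a self-loop).
The vertices on cycles are {1, 2, 5, 6, 7, 8, 9} — 7 in total.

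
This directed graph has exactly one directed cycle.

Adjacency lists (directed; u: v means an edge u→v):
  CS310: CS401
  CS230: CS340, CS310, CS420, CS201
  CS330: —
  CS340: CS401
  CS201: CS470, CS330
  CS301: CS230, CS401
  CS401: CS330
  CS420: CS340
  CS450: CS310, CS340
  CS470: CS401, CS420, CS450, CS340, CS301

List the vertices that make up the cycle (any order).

DFS with gray/black marking from CS470:
CS470 gray
  CS401 gray
    CS330 gray
    CS330 black
  CS401 black
  CS420 gray
    CS340 gray
      CS340→CS401: CS401 black — skip
    CS340 black
  CS420 black
  CS450 gray
    CS310 gray
      CS310→CS401: CS401 black — skip
    CS310 black
    CS450→CS340: CS340 black — skip
  CS450 black
  CS470→CS340: CS340 black — skip
  CS301 gray
    CS230 gray
      CS230→CS340: CS340 black — skip
      CS230→CS310: CS310 black — skip
      CS230→CS420: CS420 black — skip
      CS201 gray
        CS201→CS470: CS470 is gray → back edge
Back edge closes the cycle CS470 → CS301 → CS230 → CS201 → CS470; its vertices are {CS201, CS230, CS301, CS470}.

CS201, CS230, CS301, CS470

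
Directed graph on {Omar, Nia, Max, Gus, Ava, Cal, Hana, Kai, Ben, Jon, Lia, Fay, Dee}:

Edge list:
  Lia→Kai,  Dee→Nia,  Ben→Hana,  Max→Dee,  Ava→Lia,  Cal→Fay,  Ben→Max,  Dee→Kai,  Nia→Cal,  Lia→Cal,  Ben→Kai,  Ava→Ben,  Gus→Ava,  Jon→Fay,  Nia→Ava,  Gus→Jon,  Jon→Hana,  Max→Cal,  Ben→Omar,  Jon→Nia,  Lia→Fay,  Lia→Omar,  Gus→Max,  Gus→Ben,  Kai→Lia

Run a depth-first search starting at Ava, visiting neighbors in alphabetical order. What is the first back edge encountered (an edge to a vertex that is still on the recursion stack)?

Lia->Kai

DFS from Ava (visiting neighbors in alphabetical order); mark gray on enter, black on exit:
Ava gray
  Ben gray
    Hana gray
    Hana black
    Kai gray
      Lia gray
        Cal gray
          Fay gray
          Fay black
        Cal black
        Lia→Fay: Fay black — skip
        Lia→Kai: Kai is gray → back edge
First back edge: Lia → Kai.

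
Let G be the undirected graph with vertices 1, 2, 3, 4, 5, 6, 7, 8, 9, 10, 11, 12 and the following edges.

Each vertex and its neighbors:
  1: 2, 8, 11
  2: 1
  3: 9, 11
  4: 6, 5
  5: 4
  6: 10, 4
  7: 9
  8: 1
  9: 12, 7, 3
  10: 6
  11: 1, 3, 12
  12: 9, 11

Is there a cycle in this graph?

Yes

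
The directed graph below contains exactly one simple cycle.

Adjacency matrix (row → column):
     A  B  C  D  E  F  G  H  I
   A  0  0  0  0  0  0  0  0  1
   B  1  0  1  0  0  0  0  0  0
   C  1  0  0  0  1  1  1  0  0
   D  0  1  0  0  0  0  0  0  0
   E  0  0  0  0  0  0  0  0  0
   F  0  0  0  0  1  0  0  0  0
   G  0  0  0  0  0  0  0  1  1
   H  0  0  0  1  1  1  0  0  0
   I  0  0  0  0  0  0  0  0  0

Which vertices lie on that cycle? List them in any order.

B, C, D, G, H

DFS with gray/black marking from H:
H gray
  D gray
    B gray
      A gray
        I gray
        I black
      A black
      C gray
        G gray
          G→I: I black — skip
          G→H: H is gray → back edge
Back edge closes the cycle H → D → B → C → G → H; its vertices are {B, C, D, G, H}.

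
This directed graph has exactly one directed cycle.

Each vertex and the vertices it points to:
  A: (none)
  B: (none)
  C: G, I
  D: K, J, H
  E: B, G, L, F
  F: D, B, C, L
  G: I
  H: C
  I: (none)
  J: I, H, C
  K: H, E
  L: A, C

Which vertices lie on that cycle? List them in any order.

D, E, F, K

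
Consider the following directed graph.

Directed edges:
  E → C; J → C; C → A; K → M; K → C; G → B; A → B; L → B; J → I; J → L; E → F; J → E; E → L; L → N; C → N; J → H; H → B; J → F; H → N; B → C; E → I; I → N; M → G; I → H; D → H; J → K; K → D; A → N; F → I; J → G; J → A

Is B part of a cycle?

Yes

B is on a cycle iff B can reach itself via ≥1 edge.
B → C → A → B — yes.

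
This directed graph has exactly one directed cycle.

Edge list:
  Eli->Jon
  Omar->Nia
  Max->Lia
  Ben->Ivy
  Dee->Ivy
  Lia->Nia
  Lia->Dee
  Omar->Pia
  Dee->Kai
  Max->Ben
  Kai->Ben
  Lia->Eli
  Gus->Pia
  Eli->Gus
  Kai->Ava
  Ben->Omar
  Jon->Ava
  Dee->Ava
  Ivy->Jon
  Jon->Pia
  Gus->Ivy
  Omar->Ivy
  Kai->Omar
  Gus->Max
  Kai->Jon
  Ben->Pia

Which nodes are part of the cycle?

Eli, Gus, Lia, Max

DFS with gray/black marking from Max:
Max gray
  Ben gray
    Ivy gray
      Jon gray
        Pia gray
        Pia black
        Ava gray
        Ava black
      Jon black
    Ivy black
    Ben→Pia: Pia black — skip
    Omar gray
      Nia gray
      Nia black
      Omar→Ivy: Ivy black — skip
      Omar→Pia: Pia black — skip
    Omar black
  Ben black
  Lia gray
    Dee gray
      Kai gray
        Kai→Jon: Jon black — skip
        Kai→Omar: Omar black — skip
        Kai→Ava: Ava black — skip
        Kai→Ben: Ben black — skip
      Kai black
      Dee→Ava: Ava black — skip
      Dee→Ivy: Ivy black — skip
    Dee black
    Lia→Nia: Nia black — skip
    Eli gray
      Gus gray
        Gus→Max: Max is gray → back edge
Back edge closes the cycle Max → Lia → Eli → Gus → Max; its vertices are {Eli, Gus, Lia, Max}.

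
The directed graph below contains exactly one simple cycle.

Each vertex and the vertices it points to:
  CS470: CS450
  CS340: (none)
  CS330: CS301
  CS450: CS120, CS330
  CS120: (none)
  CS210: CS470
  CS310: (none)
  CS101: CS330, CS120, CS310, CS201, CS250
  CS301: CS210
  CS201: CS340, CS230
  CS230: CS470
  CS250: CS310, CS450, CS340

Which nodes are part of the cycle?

DFS with gray/black marking from CS330:
CS330 gray
  CS301 gray
    CS210 gray
      CS470 gray
        CS450 gray
          CS120 gray
          CS120 black
          CS450→CS330: CS330 is gray → back edge
Back edge closes the cycle CS330 → CS301 → CS210 → CS470 → CS450 → CS330; its vertices are {CS210, CS301, CS330, CS450, CS470}.

CS210, CS301, CS330, CS450, CS470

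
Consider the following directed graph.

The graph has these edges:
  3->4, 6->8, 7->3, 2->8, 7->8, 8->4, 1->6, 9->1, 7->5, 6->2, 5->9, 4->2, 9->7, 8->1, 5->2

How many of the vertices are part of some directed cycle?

8

A vertex is on a directed cycle iff it belongs to a strongly connected component of size ≥ 2 (or has a self-loop).
The vertices on cycles are {1, 2, 4, 5, 6, 7, 8, 9} — 8 in total.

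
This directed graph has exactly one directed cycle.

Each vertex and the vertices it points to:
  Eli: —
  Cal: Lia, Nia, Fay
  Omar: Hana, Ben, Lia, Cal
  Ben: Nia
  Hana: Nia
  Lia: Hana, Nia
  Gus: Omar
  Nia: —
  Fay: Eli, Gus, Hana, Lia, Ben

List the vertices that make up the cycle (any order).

Cal, Fay, Gus, Omar

DFS with gray/black marking from Omar:
Omar gray
  Hana gray
    Nia gray
    Nia black
  Hana black
  Ben gray
    Ben→Nia: Nia black — skip
  Ben black
  Lia gray
    Lia→Hana: Hana black — skip
    Lia→Nia: Nia black — skip
  Lia black
  Cal gray
    Cal→Lia: Lia black — skip
    Cal→Nia: Nia black — skip
    Fay gray
      Eli gray
      Eli black
      Gus gray
        Gus→Omar: Omar is gray → back edge
Back edge closes the cycle Omar → Cal → Fay → Gus → Omar; its vertices are {Cal, Fay, Gus, Omar}.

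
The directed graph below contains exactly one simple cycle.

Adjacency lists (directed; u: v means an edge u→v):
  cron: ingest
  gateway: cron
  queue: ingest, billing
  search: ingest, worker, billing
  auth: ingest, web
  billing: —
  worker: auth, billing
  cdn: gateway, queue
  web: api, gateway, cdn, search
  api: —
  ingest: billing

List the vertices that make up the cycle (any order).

DFS with gray/black marking from web:
web gray
  api gray
  api black
  gateway gray
    cron gray
      ingest gray
        billing gray
        billing black
      ingest black
    cron black
  gateway black
  cdn gray
    cdn→gateway: gateway black — skip
    queue gray
      queue→ingest: ingest black — skip
      queue→billing: billing black — skip
    queue black
  cdn black
  search gray
    search→ingest: ingest black — skip
    worker gray
      auth gray
        auth→ingest: ingest black — skip
        auth→web: web is gray → back edge
Back edge closes the cycle web → search → worker → auth → web; its vertices are {web, auth, search, worker}.

web, auth, search, worker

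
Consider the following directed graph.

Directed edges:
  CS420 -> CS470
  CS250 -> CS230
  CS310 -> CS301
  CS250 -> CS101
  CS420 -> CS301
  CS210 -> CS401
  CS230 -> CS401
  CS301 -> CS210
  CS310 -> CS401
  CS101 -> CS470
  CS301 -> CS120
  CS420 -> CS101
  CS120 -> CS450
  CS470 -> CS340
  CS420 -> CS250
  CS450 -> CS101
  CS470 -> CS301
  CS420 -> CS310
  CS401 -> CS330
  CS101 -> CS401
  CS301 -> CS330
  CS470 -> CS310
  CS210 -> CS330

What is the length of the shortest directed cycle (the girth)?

For each vertex v, BFS finds the shortest path from v back to v.
The shortest such closed walk is CS470 → CS301 → CS120 → CS450 → CS101 → CS470, length 5.

5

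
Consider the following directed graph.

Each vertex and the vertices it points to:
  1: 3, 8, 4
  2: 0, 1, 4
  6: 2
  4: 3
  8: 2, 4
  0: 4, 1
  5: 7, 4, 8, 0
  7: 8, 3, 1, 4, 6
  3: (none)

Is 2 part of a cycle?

Yes

2 is on a cycle iff 2 can reach itself via ≥1 edge.
2 → 1 → 8 → 2 — yes.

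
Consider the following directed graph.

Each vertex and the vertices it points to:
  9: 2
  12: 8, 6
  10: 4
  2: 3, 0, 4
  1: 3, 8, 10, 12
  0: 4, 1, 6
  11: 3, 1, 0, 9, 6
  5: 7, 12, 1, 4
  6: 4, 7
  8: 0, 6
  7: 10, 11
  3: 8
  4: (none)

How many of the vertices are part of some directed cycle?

10

A vertex is on a directed cycle iff it belongs to a strongly connected component of size ≥ 2 (or has a self-loop).
The vertices on cycles are {0, 1, 2, 3, 6, 7, 8, 9, 11, 12} — 10 in total.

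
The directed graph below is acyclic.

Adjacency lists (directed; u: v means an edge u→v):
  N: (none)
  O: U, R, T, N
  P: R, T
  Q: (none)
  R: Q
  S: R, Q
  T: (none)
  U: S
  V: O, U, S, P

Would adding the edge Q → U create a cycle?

Yes

Adding Q→U creates a cycle iff U can already reach Q.
Path from U: U → S → Q.
So U → … → Q → U is a cycle.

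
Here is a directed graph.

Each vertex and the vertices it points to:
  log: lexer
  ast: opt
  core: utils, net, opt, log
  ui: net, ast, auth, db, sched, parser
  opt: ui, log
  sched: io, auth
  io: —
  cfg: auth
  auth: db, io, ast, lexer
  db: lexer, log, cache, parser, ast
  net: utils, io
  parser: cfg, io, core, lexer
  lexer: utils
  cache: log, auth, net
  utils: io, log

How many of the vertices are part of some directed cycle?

13

A vertex is on a directed cycle iff it belongs to a strongly connected component of size ≥ 2 (or has a self-loop).
The vertices on cycles are {db, ui, ast, cfg, log, opt, auth, core, cache, lexer, sched, utils, parser} — 13 in total.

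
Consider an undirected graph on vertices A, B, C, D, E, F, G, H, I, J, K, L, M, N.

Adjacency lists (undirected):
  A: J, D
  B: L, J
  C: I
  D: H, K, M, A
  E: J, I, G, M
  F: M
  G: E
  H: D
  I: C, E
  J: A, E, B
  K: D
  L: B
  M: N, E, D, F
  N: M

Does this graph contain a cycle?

Yes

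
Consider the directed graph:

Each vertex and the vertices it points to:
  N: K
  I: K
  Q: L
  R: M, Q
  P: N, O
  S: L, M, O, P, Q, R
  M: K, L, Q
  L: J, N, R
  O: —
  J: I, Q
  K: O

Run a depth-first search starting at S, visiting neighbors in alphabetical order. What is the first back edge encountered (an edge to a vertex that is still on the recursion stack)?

DFS from S (visiting neighbors in alphabetical order); mark gray on enter, black on exit:
S gray
  L gray
    J gray
      I gray
        K gray
          O gray
          O black
        K black
      I black
      Q gray
        Q→L: L is gray → back edge
First back edge: Q → L.

Q→L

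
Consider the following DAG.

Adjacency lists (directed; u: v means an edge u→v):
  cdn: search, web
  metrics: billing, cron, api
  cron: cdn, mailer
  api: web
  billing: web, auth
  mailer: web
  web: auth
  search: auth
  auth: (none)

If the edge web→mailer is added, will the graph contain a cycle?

Adding web→mailer creates a cycle iff mailer can already reach web.
Path from mailer: mailer → web.
So mailer → … → web → mailer is a cycle.

Yes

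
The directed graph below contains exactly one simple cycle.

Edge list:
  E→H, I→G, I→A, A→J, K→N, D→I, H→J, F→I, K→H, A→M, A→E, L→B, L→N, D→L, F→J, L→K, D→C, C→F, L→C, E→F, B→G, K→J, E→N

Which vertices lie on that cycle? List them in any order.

DFS with gray/black marking from I:
I gray
  G gray
  G black
  A gray
    E gray
      N gray
      N black
      H gray
        J gray
        J black
      H black
      F gray
        F→I: I is gray → back edge
Back edge closes the cycle I → A → E → F → I; its vertices are {A, E, F, I}.

A, E, F, I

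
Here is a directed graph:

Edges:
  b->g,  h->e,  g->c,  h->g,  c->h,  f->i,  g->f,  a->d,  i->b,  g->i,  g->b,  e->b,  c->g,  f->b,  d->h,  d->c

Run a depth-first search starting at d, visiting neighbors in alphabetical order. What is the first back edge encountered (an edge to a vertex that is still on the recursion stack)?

b→g

DFS from d (visiting neighbors in alphabetical order); mark gray on enter, black on exit:
d gray
  c gray
    g gray
      b gray
        b→g: g is gray → back edge
First back edge: b → g.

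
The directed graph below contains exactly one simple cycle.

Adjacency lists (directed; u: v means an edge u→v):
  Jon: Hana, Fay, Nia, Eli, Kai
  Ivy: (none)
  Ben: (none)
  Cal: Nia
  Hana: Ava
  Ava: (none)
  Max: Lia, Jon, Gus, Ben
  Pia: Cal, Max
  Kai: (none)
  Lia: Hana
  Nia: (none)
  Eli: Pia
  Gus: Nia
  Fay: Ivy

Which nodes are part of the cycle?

Eli, Jon, Max, Pia

DFS with gray/black marking from Max:
Max gray
  Lia gray
    Hana gray
      Ava gray
      Ava black
    Hana black
  Lia black
  Jon gray
    Jon→Hana: Hana black — skip
    Fay gray
      Ivy gray
      Ivy black
    Fay black
    Nia gray
    Nia black
    Eli gray
      Pia gray
        Cal gray
          Cal→Nia: Nia black — skip
        Cal black
        Pia→Max: Max is gray → back edge
Back edge closes the cycle Max → Jon → Eli → Pia → Max; its vertices are {Eli, Jon, Max, Pia}.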